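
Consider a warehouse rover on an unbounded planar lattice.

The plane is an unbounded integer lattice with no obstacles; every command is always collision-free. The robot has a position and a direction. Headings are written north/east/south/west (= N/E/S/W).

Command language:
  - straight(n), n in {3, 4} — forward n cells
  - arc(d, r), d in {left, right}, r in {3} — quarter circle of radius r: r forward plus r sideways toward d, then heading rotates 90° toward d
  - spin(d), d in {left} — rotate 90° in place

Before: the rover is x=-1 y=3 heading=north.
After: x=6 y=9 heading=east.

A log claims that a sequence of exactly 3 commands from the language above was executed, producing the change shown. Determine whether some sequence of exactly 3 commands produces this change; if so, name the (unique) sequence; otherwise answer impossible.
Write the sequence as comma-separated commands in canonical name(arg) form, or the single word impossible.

straight(3), arc(right, 3), straight(4)

key: order matters: swapping straight(3) and straight(4) lands elsewhere
initial: x=-1 y=3 heading=north
[1] after straight(3): x=-1 y=6 heading=north
[2] after arc(right, 3): x=2 y=9 heading=east
[3] after straight(4): x=6 y=9 heading=east
uniquely the one of 125 3-step routes that fits.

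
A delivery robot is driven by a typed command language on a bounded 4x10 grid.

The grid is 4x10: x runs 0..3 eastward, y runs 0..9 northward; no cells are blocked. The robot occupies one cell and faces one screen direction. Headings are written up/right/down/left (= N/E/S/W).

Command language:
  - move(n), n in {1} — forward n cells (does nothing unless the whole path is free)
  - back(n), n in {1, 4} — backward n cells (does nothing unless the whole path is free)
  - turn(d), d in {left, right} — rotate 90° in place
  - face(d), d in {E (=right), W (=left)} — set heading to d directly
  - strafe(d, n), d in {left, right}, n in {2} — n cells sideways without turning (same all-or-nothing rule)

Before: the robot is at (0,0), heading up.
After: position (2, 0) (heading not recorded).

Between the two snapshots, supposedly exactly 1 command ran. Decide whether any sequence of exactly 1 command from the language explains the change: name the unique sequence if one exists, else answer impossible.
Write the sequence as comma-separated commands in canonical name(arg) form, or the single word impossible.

t0: at (0,0), heading up
t=1 strafe(right, 2) ⇒ at (2,0), heading up
uniquely the one of 9 1-step routes that fits.

strafe(right, 2)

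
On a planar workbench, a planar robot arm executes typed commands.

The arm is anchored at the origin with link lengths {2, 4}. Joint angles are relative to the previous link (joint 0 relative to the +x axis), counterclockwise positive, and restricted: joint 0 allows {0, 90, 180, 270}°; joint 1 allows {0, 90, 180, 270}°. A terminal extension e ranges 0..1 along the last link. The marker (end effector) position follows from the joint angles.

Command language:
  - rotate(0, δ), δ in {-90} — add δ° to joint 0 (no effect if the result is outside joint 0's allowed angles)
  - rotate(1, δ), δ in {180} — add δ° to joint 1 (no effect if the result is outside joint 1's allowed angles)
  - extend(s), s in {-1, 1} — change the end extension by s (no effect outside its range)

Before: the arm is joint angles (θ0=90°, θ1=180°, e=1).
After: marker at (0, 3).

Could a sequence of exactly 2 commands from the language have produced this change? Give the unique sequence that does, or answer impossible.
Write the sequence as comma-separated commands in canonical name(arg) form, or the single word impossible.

begin: joint angles (θ0=90°, θ1=180°, e=1)
step 1 (rotate(0, -90)): joint angles (θ0=0°, θ1=180°, e=1)
step 2 (rotate(0, -90)): joint angles (θ0=270°, θ1=180°, e=1)
all 16 alternatives checked — unique.

rotate(0, -90), rotate(0, -90)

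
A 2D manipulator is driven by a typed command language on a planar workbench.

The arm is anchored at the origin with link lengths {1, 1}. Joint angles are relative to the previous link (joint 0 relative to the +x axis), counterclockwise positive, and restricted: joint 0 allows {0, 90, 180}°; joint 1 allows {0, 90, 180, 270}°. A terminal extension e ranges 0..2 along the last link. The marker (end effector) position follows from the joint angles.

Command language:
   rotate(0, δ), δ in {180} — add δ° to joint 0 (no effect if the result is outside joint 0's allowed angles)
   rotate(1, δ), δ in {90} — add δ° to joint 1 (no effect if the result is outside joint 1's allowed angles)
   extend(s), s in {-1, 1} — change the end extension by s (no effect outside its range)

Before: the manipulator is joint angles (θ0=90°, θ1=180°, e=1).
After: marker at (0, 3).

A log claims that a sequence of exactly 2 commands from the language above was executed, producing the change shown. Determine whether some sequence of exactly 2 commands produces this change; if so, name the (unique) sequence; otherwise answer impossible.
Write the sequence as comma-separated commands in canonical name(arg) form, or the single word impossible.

rotate(1, 90), rotate(1, 90)

initial: joint angles (θ0=90°, θ1=180°, e=1)
1. rotate(1, 90) → joint angles (θ0=90°, θ1=270°, e=1)
2. rotate(1, 90) → joint angles (θ0=90°, θ1=0°, e=1)
no rival 2-sequence matches.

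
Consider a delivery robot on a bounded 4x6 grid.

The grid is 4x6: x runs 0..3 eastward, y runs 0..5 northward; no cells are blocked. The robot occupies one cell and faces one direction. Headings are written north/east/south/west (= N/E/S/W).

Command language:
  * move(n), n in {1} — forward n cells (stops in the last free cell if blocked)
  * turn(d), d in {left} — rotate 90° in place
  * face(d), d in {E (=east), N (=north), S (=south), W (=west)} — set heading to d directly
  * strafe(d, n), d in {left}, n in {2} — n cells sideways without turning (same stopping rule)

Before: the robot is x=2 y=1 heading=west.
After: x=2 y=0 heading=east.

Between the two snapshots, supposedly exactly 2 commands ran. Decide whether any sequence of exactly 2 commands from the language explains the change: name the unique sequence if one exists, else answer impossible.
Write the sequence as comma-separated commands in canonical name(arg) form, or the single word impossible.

strafe(left, 2), face(E)

key: cell and facing (now E) both changed — the 2 commands mix motion and turning
from: x=2 y=1 heading=west
t=1 strafe(left, 2) ⇒ x=2 y=0 heading=west
t=2 face(E) ⇒ x=2 y=0 heading=east
all 49 alternatives checked — unique.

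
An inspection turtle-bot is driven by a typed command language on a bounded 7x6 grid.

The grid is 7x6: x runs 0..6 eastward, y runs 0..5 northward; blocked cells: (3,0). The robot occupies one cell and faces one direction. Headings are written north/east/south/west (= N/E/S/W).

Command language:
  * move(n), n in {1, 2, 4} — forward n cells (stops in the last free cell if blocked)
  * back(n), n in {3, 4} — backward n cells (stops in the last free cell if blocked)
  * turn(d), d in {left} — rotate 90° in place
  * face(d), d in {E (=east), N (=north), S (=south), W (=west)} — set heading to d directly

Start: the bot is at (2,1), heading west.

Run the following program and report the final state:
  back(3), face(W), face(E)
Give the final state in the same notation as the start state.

t0: at (2,1), heading west
1. back(3) → at (5,1), heading west
2. face(W) → at (5,1), heading west
3. face(E) → at (5,1), heading east

at (5,1), heading east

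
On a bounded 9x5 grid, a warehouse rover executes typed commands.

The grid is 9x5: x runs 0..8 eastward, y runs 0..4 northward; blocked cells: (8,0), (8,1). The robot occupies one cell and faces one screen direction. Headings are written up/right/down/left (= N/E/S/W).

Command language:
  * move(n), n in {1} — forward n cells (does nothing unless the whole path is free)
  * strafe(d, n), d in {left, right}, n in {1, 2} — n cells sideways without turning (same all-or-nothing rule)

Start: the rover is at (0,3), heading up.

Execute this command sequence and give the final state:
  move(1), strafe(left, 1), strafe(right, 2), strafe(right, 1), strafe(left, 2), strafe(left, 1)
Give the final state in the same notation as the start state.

start: at (0,3), heading up
[1] after move(1): at (0,4), heading up
[2] after strafe(left, 1): at (0,4), heading up
[3] after strafe(right, 2): at (2,4), heading up
[4] after strafe(right, 1): at (3,4), heading up
[5] after strafe(left, 2): at (1,4), heading up
[6] after strafe(left, 1): at (0,4), heading up

at (0,4), heading up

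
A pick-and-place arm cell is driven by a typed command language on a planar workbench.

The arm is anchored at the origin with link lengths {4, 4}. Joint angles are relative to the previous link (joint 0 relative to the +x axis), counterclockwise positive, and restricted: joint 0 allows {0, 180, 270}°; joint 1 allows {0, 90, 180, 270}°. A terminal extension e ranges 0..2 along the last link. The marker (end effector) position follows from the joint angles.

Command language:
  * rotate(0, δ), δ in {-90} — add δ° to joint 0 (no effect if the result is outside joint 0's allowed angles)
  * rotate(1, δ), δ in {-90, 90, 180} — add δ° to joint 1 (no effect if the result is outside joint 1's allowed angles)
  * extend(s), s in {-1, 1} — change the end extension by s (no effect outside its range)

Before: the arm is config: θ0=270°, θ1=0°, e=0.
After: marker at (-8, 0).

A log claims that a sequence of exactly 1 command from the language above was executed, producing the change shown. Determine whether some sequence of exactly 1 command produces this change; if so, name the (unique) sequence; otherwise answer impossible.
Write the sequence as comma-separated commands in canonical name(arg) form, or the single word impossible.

rotate(0, -90)

start: config: θ0=270°, θ1=0°, e=0
step 1 (rotate(0, -90)): config: θ0=180°, θ1=0°, e=0
uniquely the one of 6 1-step routes that fits.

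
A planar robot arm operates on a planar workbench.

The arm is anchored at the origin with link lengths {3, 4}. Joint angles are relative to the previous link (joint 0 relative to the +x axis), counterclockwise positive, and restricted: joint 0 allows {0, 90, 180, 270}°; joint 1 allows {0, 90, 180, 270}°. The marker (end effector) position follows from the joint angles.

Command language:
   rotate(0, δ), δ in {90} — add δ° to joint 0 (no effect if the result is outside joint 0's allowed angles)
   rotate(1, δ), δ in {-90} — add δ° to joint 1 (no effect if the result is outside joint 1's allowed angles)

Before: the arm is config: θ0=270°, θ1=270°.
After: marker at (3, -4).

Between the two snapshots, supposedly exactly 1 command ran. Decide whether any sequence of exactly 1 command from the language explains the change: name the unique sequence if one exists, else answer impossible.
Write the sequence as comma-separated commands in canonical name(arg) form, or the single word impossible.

initial: config: θ0=270°, θ1=270°
[1] after rotate(0, 90): config: θ0=0°, θ1=270°
no rival 1-sequence matches.

rotate(0, 90)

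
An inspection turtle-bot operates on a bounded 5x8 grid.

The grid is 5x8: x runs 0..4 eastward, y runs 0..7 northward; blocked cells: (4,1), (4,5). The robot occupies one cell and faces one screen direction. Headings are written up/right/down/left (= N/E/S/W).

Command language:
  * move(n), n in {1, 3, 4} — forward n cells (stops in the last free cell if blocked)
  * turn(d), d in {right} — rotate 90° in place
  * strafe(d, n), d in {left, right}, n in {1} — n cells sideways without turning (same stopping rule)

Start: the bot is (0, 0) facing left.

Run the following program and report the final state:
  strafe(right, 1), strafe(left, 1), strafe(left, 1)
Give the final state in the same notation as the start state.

(0, 0) facing left

begin: (0, 0) facing left
[1] after strafe(right, 1): (0, 1) facing left
[2] after strafe(left, 1): (0, 0) facing left
[3] after strafe(left, 1): (0, 0) facing left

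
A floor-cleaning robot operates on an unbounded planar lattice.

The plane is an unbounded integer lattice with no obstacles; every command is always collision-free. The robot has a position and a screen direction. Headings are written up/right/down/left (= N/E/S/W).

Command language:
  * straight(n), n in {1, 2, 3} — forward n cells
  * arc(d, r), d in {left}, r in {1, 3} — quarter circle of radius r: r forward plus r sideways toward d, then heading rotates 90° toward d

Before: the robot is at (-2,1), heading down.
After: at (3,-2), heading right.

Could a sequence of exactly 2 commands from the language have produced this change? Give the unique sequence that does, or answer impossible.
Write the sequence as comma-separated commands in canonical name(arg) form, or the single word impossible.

arc(left, 3), straight(2)

key: position moved to (3,-2) AND the heading swung to E — translation plus rotation needed
begin: at (-2,1), heading down
1. arc(left, 3) → at (1,-2), heading right
2. straight(2) → at (3,-2), heading right
no rival 2-sequence matches.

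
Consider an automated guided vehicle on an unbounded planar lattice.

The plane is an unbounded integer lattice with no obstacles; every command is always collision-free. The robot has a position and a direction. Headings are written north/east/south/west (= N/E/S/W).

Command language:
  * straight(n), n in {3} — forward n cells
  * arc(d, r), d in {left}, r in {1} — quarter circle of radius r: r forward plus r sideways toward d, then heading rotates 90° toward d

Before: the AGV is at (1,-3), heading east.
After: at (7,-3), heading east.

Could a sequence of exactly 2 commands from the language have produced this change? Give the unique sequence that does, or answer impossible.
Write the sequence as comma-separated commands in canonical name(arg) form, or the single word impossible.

straight(3), straight(3)

key: still facing E at the end — nothing in the sequence rotates
begin: at (1,-3), heading east
step 1 (straight(3)): at (4,-3), heading east
step 2 (straight(3)): at (7,-3), heading east
no other 2-command option fits: unique.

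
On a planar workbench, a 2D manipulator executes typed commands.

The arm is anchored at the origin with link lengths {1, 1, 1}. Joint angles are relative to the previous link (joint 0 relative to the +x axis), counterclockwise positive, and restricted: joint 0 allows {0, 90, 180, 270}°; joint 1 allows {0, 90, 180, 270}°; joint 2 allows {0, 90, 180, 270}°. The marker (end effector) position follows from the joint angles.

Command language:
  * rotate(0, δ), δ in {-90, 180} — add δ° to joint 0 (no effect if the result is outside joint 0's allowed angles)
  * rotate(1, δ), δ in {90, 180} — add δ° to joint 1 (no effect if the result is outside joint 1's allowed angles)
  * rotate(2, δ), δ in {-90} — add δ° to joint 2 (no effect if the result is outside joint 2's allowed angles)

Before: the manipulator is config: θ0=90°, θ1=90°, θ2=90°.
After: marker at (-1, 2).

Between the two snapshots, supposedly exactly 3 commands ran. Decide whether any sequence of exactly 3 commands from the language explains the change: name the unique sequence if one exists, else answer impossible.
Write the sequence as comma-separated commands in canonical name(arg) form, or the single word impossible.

rotate(1, 90), rotate(1, 90), rotate(1, 90)

t0: config: θ0=90°, θ1=90°, θ2=90°
step 1 (rotate(1, 90)): config: θ0=90°, θ1=180°, θ2=90°
step 2 (rotate(1, 90)): config: θ0=90°, θ1=270°, θ2=90°
step 3 (rotate(1, 90)): config: θ0=90°, θ1=0°, θ2=90°
uniquely the one of 125 3-step routes that fits.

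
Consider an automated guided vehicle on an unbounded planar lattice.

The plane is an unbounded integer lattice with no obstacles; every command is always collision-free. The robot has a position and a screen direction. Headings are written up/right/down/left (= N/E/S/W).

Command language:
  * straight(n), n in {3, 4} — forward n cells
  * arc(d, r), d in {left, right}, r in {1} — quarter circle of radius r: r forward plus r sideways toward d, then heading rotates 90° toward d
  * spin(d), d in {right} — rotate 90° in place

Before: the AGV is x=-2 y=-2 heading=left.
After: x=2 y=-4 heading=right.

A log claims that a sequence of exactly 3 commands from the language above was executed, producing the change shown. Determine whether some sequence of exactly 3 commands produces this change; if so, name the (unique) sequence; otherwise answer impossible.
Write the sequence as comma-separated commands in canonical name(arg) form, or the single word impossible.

key: position moved to (2,-4) AND the heading swung to E — translation plus rotation needed
start: x=-2 y=-2 heading=left
[1] after arc(left, 1): x=-3 y=-3 heading=down
[2] after arc(left, 1): x=-2 y=-4 heading=right
[3] after straight(4): x=2 y=-4 heading=right
all 125 alternatives checked — unique.

arc(left, 1), arc(left, 1), straight(4)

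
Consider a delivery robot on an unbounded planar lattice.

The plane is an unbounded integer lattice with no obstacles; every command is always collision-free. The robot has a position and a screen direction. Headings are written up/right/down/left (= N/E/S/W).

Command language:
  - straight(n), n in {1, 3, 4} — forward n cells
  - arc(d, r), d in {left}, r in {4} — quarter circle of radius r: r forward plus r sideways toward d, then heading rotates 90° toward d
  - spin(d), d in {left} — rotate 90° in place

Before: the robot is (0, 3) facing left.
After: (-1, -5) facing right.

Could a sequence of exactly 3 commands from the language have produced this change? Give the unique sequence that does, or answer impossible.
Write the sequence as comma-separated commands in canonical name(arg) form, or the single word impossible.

key: position moved to (-1,-5) AND the heading swung to E — translation plus rotation needed
initial: (0, 3) facing left
1. straight(1) → (-1, 3) facing left
2. arc(left, 4) → (-5, -1) facing down
3. arc(left, 4) → (-1, -5) facing right
uniquely the one of 125 3-step routes that fits.

straight(1), arc(left, 4), arc(left, 4)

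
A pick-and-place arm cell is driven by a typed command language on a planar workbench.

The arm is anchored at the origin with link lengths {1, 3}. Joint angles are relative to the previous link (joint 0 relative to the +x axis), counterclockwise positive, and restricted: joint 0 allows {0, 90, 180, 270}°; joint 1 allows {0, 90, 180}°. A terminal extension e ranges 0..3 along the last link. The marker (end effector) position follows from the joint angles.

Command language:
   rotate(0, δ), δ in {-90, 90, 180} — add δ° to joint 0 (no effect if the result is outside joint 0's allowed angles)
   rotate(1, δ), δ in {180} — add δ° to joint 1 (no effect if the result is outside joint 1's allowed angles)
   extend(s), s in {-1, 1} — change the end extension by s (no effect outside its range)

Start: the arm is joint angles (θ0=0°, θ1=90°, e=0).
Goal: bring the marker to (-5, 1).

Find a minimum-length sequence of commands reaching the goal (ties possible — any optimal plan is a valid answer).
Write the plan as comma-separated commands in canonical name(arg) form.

from: joint angles (θ0=0°, θ1=90°, e=0)
t=1 extend(1) ⇒ joint angles (θ0=0°, θ1=90°, e=1)
t=2 extend(1) ⇒ joint angles (θ0=0°, θ1=90°, e=2)
t=3 rotate(0, 90) ⇒ joint angles (θ0=90°, θ1=90°, e=2)
minimal: 3 command(s), checked below 3.

extend(1), extend(1), rotate(0, 90)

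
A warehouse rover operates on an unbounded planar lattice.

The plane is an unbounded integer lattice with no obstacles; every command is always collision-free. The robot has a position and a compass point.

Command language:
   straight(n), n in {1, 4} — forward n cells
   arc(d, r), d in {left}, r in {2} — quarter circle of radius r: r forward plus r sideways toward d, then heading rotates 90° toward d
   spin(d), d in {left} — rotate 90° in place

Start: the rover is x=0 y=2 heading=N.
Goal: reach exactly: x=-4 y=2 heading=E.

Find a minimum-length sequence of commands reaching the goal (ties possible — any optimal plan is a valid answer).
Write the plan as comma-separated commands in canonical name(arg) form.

from: x=0 y=2 heading=N
1. arc(left, 2) → x=-2 y=4 heading=W
2. arc(left, 2) → x=-4 y=2 heading=S
3. spin(left) → x=-4 y=2 heading=E
nothing shorter than 3 reaches the goal.

arc(left, 2), arc(left, 2), spin(left)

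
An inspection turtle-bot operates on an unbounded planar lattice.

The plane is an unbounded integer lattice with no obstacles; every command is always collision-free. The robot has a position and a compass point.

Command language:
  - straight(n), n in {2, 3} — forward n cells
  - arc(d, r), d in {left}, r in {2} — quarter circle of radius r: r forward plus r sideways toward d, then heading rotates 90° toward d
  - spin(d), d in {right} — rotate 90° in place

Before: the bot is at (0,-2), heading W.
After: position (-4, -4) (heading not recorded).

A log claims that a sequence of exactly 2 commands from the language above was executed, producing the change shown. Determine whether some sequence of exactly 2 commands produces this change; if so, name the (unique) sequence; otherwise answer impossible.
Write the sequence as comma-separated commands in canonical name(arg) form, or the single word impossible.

key: running arc(left, 2) before straight(2) would end elsewhere — order is forced
from: at (0,-2), heading W
[1] after straight(2): at (-2,-2), heading W
[2] after arc(left, 2): at (-4,-4), heading S
no other 2-command option fits: unique.

straight(2), arc(left, 2)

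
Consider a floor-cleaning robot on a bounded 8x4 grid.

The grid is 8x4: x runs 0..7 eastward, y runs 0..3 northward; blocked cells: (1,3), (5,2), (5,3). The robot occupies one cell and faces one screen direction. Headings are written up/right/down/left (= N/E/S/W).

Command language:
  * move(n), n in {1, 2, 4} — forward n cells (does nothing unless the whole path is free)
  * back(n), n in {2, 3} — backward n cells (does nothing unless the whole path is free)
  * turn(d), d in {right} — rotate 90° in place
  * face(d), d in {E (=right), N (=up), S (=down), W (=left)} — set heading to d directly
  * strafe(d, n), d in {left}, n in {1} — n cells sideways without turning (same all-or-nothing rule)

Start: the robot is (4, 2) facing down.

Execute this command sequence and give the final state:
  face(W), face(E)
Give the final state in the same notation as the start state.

start: (4, 2) facing down
t=1 face(W) ⇒ (4, 2) facing left
t=2 face(E) ⇒ (4, 2) facing right

(4, 2) facing right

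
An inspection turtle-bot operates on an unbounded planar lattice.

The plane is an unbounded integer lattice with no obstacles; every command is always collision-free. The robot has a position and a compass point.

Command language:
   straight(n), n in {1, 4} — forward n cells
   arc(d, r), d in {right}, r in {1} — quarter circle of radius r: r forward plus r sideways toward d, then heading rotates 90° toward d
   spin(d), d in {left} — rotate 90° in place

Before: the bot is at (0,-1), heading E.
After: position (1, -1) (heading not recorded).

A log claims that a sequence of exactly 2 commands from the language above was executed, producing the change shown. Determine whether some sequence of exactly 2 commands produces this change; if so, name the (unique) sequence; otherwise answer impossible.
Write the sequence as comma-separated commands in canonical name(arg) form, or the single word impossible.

straight(1), spin(left)

key: order matters: swapping straight(1) and spin(left) lands elsewhere
from: at (0,-1), heading E
1. straight(1) → at (1,-1), heading E
2. spin(left) → at (1,-1), heading N
no other 2-command option fits: unique.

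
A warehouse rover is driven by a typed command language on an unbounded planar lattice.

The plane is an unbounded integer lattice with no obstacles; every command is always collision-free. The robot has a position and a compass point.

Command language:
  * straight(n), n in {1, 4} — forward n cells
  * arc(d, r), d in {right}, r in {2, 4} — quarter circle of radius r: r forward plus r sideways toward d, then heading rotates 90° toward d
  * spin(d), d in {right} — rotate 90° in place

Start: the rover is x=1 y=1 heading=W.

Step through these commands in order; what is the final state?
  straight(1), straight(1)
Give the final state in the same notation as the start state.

x=-1 y=1 heading=W

from: x=1 y=1 heading=W
step 1 (straight(1)): x=0 y=1 heading=W
step 2 (straight(1)): x=-1 y=1 heading=W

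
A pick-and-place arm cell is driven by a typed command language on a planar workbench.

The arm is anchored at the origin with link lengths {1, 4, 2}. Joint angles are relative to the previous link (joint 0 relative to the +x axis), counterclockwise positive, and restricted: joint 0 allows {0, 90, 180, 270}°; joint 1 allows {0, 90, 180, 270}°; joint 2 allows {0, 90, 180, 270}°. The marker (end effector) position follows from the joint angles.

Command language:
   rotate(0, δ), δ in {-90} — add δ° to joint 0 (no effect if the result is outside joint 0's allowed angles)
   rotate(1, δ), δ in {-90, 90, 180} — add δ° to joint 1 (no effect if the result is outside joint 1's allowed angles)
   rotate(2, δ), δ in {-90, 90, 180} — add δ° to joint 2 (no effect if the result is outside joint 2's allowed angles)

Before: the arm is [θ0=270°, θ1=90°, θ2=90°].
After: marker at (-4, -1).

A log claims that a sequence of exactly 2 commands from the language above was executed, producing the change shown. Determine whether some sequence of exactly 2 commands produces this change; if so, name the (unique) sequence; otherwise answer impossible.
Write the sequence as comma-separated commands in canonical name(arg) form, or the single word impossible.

from: [θ0=270°, θ1=90°, θ2=90°]
t=1 rotate(0, -90) ⇒ [θ0=180°, θ1=90°, θ2=90°]
t=2 rotate(0, -90) ⇒ [θ0=90°, θ1=90°, θ2=90°]
no other 2-command option fits: unique.

rotate(0, -90), rotate(0, -90)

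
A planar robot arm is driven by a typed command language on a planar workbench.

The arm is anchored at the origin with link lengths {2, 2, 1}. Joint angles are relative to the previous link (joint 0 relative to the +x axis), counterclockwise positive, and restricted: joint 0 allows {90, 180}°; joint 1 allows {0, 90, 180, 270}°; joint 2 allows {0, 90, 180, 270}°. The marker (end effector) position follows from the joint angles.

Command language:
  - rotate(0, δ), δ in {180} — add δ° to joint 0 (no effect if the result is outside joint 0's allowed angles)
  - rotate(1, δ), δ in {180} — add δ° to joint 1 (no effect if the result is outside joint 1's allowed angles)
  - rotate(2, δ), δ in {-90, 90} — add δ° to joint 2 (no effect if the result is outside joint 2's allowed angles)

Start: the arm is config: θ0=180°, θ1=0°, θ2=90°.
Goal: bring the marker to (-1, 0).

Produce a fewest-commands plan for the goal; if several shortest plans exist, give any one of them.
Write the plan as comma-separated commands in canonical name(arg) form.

from: config: θ0=180°, θ1=0°, θ2=90°
step 1 (rotate(2, 90)): config: θ0=180°, θ1=0°, θ2=180°
step 2 (rotate(1, 180)): config: θ0=180°, θ1=180°, θ2=180°
no 1-step plan works, so 2 is optimal.

rotate(2, 90), rotate(1, 180)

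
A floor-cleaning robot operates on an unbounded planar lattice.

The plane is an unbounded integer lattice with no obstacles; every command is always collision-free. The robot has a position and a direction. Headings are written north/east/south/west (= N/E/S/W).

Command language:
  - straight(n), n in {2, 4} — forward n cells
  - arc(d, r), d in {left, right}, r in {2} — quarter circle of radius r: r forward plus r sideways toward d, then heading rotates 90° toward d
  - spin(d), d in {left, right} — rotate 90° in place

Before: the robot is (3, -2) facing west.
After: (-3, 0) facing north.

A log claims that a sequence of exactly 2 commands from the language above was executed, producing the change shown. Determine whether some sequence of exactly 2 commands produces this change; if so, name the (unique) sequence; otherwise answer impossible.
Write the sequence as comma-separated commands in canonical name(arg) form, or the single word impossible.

key: running arc(right, 2) before straight(4) would end elsewhere — order is forced
initial: (3, -2) facing west
step 1 (straight(4)): (-1, -2) facing west
step 2 (arc(right, 2)): (-3, 0) facing north
all 36 alternatives checked — unique.

straight(4), arc(right, 2)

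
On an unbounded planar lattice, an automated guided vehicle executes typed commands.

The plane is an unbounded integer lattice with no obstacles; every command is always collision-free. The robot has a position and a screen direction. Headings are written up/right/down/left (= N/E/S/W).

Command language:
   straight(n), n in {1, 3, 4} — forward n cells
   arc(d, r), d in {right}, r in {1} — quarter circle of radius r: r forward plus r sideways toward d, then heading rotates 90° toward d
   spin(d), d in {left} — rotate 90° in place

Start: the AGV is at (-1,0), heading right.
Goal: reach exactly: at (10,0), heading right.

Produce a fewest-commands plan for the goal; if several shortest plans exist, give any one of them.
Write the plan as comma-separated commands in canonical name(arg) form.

start: at (-1,0), heading right
[1] after straight(4): at (3,0), heading right
[2] after straight(4): at (7,0), heading right
[3] after straight(3): at (10,0), heading right
no 2-step plan works, so 3 is optimal.

straight(4), straight(4), straight(3)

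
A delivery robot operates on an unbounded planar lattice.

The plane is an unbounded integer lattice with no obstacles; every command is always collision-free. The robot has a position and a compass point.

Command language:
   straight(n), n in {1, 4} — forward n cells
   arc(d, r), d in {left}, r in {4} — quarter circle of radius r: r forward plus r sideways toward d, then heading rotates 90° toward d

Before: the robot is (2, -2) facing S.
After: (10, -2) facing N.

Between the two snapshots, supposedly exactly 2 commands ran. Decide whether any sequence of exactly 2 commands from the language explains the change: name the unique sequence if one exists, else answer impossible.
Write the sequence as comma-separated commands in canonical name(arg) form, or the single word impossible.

arc(left, 4), arc(left, 4)

key: position moved to (10,-2) AND the heading swung to N — translation plus rotation needed
from: (2, -2) facing S
t=1 arc(left, 4) ⇒ (6, -6) facing E
t=2 arc(left, 4) ⇒ (10, -2) facing N
no other 2-command option fits: unique.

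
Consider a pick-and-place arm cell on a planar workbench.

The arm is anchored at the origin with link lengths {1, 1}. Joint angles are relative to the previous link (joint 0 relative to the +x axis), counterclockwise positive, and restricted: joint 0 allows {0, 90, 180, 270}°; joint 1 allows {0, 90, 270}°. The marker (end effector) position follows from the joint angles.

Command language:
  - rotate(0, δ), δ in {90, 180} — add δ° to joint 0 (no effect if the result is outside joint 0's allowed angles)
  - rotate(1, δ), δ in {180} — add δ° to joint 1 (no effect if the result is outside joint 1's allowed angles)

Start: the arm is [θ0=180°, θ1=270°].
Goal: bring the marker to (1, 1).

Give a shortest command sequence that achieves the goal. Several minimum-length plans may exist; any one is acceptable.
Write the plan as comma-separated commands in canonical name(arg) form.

rotate(1, 180), rotate(0, 180)

from: [θ0=180°, θ1=270°]
[1] after rotate(1, 180): [θ0=180°, θ1=90°]
[2] after rotate(0, 180): [θ0=0°, θ1=90°]
no 1-step plan works, so 2 is optimal.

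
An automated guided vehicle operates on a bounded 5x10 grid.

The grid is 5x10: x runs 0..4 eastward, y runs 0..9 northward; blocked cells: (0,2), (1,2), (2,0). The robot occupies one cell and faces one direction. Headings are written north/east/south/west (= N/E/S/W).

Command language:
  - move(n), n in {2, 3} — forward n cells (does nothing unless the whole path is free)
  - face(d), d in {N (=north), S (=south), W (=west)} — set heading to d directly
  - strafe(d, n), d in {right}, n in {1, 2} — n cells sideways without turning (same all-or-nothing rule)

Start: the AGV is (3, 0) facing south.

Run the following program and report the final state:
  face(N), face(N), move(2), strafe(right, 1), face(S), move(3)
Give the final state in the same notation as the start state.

(4, 2) facing south

initial: (3, 0) facing south
[1] after face(N): (3, 0) facing north
[2] after face(N): (3, 0) facing north
[3] after move(2): (3, 2) facing north
[4] after strafe(right, 1): (4, 2) facing north
[5] after face(S): (4, 2) facing south
[6] after move(3): (4, 2) facing south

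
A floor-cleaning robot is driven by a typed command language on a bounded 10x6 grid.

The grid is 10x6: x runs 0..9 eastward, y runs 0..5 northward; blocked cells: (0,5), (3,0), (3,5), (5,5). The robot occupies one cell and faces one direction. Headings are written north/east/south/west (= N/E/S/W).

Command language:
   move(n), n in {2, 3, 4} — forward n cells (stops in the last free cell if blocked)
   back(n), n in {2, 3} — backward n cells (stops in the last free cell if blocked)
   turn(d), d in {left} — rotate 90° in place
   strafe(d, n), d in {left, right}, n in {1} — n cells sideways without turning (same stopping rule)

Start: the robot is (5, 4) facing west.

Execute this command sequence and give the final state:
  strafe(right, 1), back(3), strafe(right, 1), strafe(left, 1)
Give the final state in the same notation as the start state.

start: (5, 4) facing west
1. strafe(right, 1) → (5, 4) facing west
2. back(3) → (8, 4) facing west
3. strafe(right, 1) → (8, 5) facing west
4. strafe(left, 1) → (8, 4) facing west

(8, 4) facing west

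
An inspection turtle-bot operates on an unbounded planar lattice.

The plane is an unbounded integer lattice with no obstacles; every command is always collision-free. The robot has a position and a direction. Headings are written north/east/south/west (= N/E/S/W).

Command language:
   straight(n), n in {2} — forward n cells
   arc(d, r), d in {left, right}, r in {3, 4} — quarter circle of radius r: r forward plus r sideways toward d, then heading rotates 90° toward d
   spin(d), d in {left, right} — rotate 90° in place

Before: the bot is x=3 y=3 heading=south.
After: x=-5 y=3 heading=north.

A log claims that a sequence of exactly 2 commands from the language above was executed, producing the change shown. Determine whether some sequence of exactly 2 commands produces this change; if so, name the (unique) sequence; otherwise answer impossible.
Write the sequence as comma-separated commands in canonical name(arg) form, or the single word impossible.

arc(right, 4), arc(right, 4)

key: position moved to (-5,3) AND the heading swung to N — translation plus rotation needed
from: x=3 y=3 heading=south
1. arc(right, 4) → x=-1 y=-1 heading=west
2. arc(right, 4) → x=-5 y=3 heading=north
all 49 alternatives checked — unique.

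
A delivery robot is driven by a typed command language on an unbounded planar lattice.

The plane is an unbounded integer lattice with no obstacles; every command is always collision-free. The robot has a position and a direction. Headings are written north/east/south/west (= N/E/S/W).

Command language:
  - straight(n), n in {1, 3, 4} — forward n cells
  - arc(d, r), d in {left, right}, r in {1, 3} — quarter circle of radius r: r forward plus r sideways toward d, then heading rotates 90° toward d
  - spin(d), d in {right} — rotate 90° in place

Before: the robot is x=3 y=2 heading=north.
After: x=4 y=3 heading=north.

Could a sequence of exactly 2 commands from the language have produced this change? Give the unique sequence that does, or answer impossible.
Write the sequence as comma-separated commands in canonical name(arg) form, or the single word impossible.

spin(right), arc(left, 1)

key: order matters: swapping spin(right) and arc(left, 1) lands elsewhere
initial: x=3 y=2 heading=north
[1] after spin(right): x=3 y=2 heading=east
[2] after arc(left, 1): x=4 y=3 heading=north
no rival 2-sequence matches.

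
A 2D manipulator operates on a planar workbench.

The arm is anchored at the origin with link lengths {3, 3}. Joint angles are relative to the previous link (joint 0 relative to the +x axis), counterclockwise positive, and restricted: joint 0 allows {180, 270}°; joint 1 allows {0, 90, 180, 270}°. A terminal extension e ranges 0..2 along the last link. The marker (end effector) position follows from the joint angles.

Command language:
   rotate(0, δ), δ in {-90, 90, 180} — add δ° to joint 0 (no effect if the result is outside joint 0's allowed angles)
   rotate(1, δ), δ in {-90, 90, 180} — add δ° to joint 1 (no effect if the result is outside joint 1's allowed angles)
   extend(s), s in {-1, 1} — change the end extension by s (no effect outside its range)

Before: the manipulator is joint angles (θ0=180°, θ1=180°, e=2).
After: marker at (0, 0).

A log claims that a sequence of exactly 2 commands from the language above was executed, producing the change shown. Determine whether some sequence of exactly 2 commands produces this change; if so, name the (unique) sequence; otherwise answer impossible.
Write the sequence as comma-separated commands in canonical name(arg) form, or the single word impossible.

extend(-1), extend(-1)

start: joint angles (θ0=180°, θ1=180°, e=2)
step 1 (extend(-1)): joint angles (θ0=180°, θ1=180°, e=1)
step 2 (extend(-1)): joint angles (θ0=180°, θ1=180°, e=0)
no rival 2-sequence matches.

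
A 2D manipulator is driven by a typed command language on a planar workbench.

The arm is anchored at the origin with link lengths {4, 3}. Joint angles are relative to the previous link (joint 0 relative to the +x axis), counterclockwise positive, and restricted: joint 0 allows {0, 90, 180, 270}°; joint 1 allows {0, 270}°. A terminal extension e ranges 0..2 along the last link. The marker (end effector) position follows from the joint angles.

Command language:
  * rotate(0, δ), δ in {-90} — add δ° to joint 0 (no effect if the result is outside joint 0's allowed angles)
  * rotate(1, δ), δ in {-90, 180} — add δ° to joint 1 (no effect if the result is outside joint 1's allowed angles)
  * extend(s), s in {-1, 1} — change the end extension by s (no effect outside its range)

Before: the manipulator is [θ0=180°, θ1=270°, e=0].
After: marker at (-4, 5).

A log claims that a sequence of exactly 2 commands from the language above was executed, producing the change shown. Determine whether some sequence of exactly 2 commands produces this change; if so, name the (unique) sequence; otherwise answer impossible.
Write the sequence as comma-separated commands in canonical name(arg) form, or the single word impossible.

from: [θ0=180°, θ1=270°, e=0]
t=1 extend(1) ⇒ [θ0=180°, θ1=270°, e=1]
t=2 extend(1) ⇒ [θ0=180°, θ1=270°, e=2]
no rival 2-sequence matches.

extend(1), extend(1)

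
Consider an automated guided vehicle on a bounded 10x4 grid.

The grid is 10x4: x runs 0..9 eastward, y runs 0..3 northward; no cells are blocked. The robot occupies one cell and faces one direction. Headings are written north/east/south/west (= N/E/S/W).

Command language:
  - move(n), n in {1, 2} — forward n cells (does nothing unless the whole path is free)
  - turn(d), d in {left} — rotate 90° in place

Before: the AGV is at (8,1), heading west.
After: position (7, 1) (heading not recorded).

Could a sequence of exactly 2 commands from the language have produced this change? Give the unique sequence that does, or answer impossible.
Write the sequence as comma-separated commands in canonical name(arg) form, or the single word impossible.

move(1), turn(left)

key: order matters: swapping move(1) and turn(left) lands elsewhere
t0: at (8,1), heading west
1. move(1) → at (7,1), heading west
2. turn(left) → at (7,1), heading south
no other 2-command option fits: unique.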